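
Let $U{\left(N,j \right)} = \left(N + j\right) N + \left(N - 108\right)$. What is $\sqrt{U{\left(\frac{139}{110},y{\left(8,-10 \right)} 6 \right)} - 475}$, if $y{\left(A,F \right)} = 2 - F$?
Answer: $\frac{i \sqrt{5918809}}{110} \approx 22.117 i$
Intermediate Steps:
$U{\left(N,j \right)} = -108 + N + N \left(N + j\right)$ ($U{\left(N,j \right)} = N \left(N + j\right) + \left(-108 + N\right) = -108 + N + N \left(N + j\right)$)
$\sqrt{U{\left(\frac{139}{110},y{\left(8,-10 \right)} 6 \right)} - 475} = \sqrt{\left(-108 + \frac{139}{110} + \left(\frac{139}{110}\right)^{2} + \frac{139}{110} \left(2 - -10\right) 6\right) - 475} = \sqrt{\left(-108 + 139 \cdot \frac{1}{110} + \left(139 \cdot \frac{1}{110}\right)^{2} + 139 \cdot \frac{1}{110} \left(2 + 10\right) 6\right) - 475} = \sqrt{\left(-108 + \frac{139}{110} + \left(\frac{139}{110}\right)^{2} + \frac{139 \cdot 12 \cdot 6}{110}\right) - 475} = \sqrt{\left(-108 + \frac{139}{110} + \frac{19321}{12100} + \frac{139}{110} \cdot 72\right) - 475} = \sqrt{\left(-108 + \frac{139}{110} + \frac{19321}{12100} + \frac{5004}{55}\right) - 475} = \sqrt{- \frac{171309}{12100} - 475} = \sqrt{- \frac{5918809}{12100}} = \frac{i \sqrt{5918809}}{110}$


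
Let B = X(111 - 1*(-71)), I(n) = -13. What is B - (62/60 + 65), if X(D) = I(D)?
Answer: -2371/30 ≈ -79.033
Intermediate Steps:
X(D) = -13
B = -13
B - (62/60 + 65) = -13 - (62/60 + 65) = -13 - ((1/60)*62 + 65) = -13 - (31/30 + 65) = -13 - 1*1981/30 = -13 - 1981/30 = -2371/30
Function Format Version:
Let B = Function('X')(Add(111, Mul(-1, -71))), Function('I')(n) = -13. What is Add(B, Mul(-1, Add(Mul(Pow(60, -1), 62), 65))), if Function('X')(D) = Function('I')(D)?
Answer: Rational(-2371, 30) ≈ -79.033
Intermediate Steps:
Function('X')(D) = -13
B = -13
Add(B, Mul(-1, Add(Mul(Pow(60, -1), 62), 65))) = Add(-13, Mul(-1, Add(Mul(Pow(60, -1), 62), 65))) = Add(-13, Mul(-1, Add(Mul(Rational(1, 60), 62), 65))) = Add(-13, Mul(-1, Add(Rational(31, 30), 65))) = Add(-13, Mul(-1, Rational(1981, 30))) = Add(-13, Rational(-1981, 30)) = Rational(-2371, 30)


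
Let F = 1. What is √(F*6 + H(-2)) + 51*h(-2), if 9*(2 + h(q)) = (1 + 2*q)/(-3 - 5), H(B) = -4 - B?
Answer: -783/8 ≈ -97.875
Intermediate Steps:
h(q) = -145/72 - q/36 (h(q) = -2 + ((1 + 2*q)/(-3 - 5))/9 = -2 + ((1 + 2*q)/(-8))/9 = -2 + ((1 + 2*q)*(-⅛))/9 = -2 + (-⅛ - q/4)/9 = -2 + (-1/72 - q/36) = -145/72 - q/36)
√(F*6 + H(-2)) + 51*h(-2) = √(1*6 + (-4 - 1*(-2))) + 51*(-145/72 - 1/36*(-2)) = √(6 + (-4 + 2)) + 51*(-145/72 + 1/18) = √(6 - 2) + 51*(-47/24) = √4 - 799/8 = 2 - 799/8 = -783/8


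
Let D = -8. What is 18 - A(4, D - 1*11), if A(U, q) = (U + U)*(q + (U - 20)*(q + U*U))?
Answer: -214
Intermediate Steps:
A(U, q) = 2*U*(q + (-20 + U)*(q + U²)) (A(U, q) = (2*U)*(q + (-20 + U)*(q + U²)) = 2*U*(q + (-20 + U)*(q + U²)))
18 - A(4, D - 1*11) = 18 - 2*4*(4³ - 20*4² - 19*(-8 - 1*11) + 4*(-8 - 1*11)) = 18 - 2*4*(64 - 20*16 - 19*(-8 - 11) + 4*(-8 - 11)) = 18 - 2*4*(64 - 320 - 19*(-19) + 4*(-19)) = 18 - 2*4*(64 - 320 + 361 - 76) = 18 - 2*4*29 = 18 - 1*232 = 18 - 232 = -214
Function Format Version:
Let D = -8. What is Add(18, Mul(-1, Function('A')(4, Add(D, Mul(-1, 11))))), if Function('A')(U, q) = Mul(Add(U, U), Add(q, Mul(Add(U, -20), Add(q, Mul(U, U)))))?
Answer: -214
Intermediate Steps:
Function('A')(U, q) = Mul(2, U, Add(q, Mul(Add(-20, U), Add(q, Pow(U, 2))))) (Function('A')(U, q) = Mul(Mul(2, U), Add(q, Mul(Add(-20, U), Add(q, Pow(U, 2))))) = Mul(2, U, Add(q, Mul(Add(-20, U), Add(q, Pow(U, 2))))))
Add(18, Mul(-1, Function('A')(4, Add(D, Mul(-1, 11))))) = Add(18, Mul(-1, Mul(2, 4, Add(Pow(4, 3), Mul(-20, Pow(4, 2)), Mul(-19, Add(-8, Mul(-1, 11))), Mul(4, Add(-8, Mul(-1, 11))))))) = Add(18, Mul(-1, Mul(2, 4, Add(64, Mul(-20, 16), Mul(-19, Add(-8, -11)), Mul(4, Add(-8, -11)))))) = Add(18, Mul(-1, Mul(2, 4, Add(64, -320, Mul(-19, -19), Mul(4, -19))))) = Add(18, Mul(-1, Mul(2, 4, Add(64, -320, 361, -76)))) = Add(18, Mul(-1, Mul(2, 4, 29))) = Add(18, Mul(-1, 232)) = Add(18, -232) = -214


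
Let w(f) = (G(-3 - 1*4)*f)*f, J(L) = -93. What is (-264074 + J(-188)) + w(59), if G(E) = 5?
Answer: -246762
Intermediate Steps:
w(f) = 5*f² (w(f) = (5*f)*f = 5*f²)
(-264074 + J(-188)) + w(59) = (-264074 - 93) + 5*59² = -264167 + 5*3481 = -264167 + 17405 = -246762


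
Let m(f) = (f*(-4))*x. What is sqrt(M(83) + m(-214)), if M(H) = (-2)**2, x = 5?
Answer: 6*sqrt(119) ≈ 65.452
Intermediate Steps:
M(H) = 4
m(f) = -20*f (m(f) = (f*(-4))*5 = -4*f*5 = -20*f)
sqrt(M(83) + m(-214)) = sqrt(4 - 20*(-214)) = sqrt(4 + 4280) = sqrt(4284) = 6*sqrt(119)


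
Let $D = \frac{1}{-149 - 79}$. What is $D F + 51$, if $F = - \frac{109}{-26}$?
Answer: $\frac{302219}{5928} \approx 50.982$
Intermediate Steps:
$F = \frac{109}{26}$ ($F = \left(-109\right) \left(- \frac{1}{26}\right) = \frac{109}{26} \approx 4.1923$)
$D = - \frac{1}{228}$ ($D = \frac{1}{-228} = - \frac{1}{228} \approx -0.004386$)
$D F + 51 = \left(- \frac{1}{228}\right) \frac{109}{26} + 51 = - \frac{109}{5928} + 51 = \frac{302219}{5928}$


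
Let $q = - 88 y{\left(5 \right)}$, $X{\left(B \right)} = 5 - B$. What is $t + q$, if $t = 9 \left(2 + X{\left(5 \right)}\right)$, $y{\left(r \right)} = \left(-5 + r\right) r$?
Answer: $18$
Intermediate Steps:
$y{\left(r \right)} = r \left(-5 + r\right)$
$t = 18$ ($t = 9 \left(2 + \left(5 - 5\right)\right) = 9 \left(2 + 0\right) = 9 \cdot 2 = 18$)
$q = 0$ ($q = - 88 \cdot 5 \left(-5 + 5\right) = - 88 \cdot 5 \cdot 0 = \left(-88\right) 0 = 0$)
$t + q = 18 + 0 = 18$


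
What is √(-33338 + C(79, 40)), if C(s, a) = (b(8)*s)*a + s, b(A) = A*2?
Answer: √17301 ≈ 131.53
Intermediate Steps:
b(A) = 2*A
C(s, a) = s + 16*a*s (C(s, a) = ((2*8)*s)*a + s = (16*s)*a + s = 16*a*s + s = s + 16*a*s)
√(-33338 + C(79, 40)) = √(-33338 + 79*(1 + 16*40)) = √(-33338 + 79*(1 + 640)) = √(-33338 + 79*641) = √(-33338 + 50639) = √17301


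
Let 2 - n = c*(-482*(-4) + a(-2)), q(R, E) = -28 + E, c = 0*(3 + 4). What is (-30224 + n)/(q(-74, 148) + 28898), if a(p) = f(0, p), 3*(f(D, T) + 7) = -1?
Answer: -15111/14509 ≈ -1.0415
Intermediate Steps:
f(D, T) = -22/3 (f(D, T) = -7 + (1/3)*(-1) = -7 - 1/3 = -22/3)
a(p) = -22/3
c = 0 (c = 0*7 = 0)
n = 2 (n = 2 - 0*(-482*(-4) - 22/3) = 2 - 0*(1928 - 22/3) = 2 - 0*5762/3 = 2 - 1*0 = 2 + 0 = 2)
(-30224 + n)/(q(-74, 148) + 28898) = (-30224 + 2)/((-28 + 148) + 28898) = -30222/(120 + 28898) = -30222/29018 = -30222*1/29018 = -15111/14509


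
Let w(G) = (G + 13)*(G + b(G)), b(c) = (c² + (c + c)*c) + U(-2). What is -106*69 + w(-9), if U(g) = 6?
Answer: -6354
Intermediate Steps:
b(c) = 6 + 3*c² (b(c) = (c² + (c + c)*c) + 6 = (c² + (2*c)*c) + 6 = (c² + 2*c²) + 6 = 3*c² + 6 = 6 + 3*c²)
w(G) = (13 + G)*(6 + G + 3*G²) (w(G) = (G + 13)*(G + (6 + 3*G²)) = (13 + G)*(6 + G + 3*G²))
-106*69 + w(-9) = -106*69 + (78 + 3*(-9)³ + 19*(-9) + 40*(-9)²) = -7314 + (78 + 3*(-729) - 171 + 40*81) = -7314 + (78 - 2187 - 171 + 3240) = -7314 + 960 = -6354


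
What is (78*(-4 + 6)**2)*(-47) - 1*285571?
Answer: -300235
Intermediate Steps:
(78*(-4 + 6)**2)*(-47) - 1*285571 = (78*2**2)*(-47) - 285571 = (78*4)*(-47) - 285571 = 312*(-47) - 285571 = -14664 - 285571 = -300235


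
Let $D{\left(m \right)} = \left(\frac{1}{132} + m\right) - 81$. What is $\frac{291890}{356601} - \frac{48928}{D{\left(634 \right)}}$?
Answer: $- \frac{2281799037766}{26030803197} \approx -87.658$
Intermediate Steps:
$D{\left(m \right)} = - \frac{10691}{132} + m$ ($D{\left(m \right)} = \left(\frac{1}{132} + m\right) - 81 = - \frac{10691}{132} + m$)
$\frac{291890}{356601} - \frac{48928}{D{\left(634 \right)}} = \frac{291890}{356601} - \frac{48928}{- \frac{10691}{132} + 634} = 291890 \cdot \frac{1}{356601} - \frac{48928}{\frac{72997}{132}} = \frac{291890}{356601} - \frac{6458496}{72997} = - \frac{2281799037766}{26030803197}$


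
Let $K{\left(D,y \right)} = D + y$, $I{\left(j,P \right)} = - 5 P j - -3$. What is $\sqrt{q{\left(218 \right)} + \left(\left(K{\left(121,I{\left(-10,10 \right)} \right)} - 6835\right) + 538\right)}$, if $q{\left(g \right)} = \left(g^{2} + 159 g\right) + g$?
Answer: $\sqrt{76731} \approx 277.0$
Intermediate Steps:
$I{\left(j,P \right)} = 3 - 5 P j$ ($I{\left(j,P \right)} = - 5 P j + 3 = 3 - 5 P j$)
$q{\left(g \right)} = g^{2} + 160 g$
$\sqrt{q{\left(218 \right)} + \left(\left(K{\left(121,I{\left(-10,10 \right)} \right)} - 6835\right) + 538\right)} = \sqrt{218 \left(160 + 218\right) + \left(\left(\left(121 - \left(-3 + 50 \left(-10\right)\right)\right) - 6835\right) + 538\right)} = \sqrt{218 \cdot 378 + \left(\left(\left(121 + \left(3 + 500\right)\right) - 6835\right) + 538\right)} = \sqrt{82404 + \left(\left(\left(121 + 503\right) - 6835\right) + 538\right)} = \sqrt{82404 + \left(\left(624 - 6835\right) + 538\right)} = \sqrt{82404 + \left(-6211 + 538\right)} = \sqrt{82404 - 5673} = \sqrt{76731}$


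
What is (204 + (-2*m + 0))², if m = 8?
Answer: 35344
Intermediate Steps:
(204 + (-2*m + 0))² = (204 + (-2*8 + 0))² = (204 + (-16 + 0))² = (204 - 16)² = 188² = 35344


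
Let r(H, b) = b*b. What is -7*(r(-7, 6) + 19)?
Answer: -385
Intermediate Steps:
r(H, b) = b²
-7*(r(-7, 6) + 19) = -7*(6² + 19) = -7*(36 + 19) = -7*55 = -385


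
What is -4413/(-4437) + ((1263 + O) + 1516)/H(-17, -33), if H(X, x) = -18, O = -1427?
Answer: -328855/4437 ≈ -74.116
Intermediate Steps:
-4413/(-4437) + ((1263 + O) + 1516)/H(-17, -33) = -4413/(-4437) + ((1263 - 1427) + 1516)/(-18) = -4413*(-1/4437) + (-164 + 1516)*(-1/18) = 1471/1479 + 1352*(-1/18) = 1471/1479 - 676/9 = -328855/4437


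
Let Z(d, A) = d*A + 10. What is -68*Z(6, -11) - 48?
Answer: 3760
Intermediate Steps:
Z(d, A) = 10 + A*d (Z(d, A) = A*d + 10 = 10 + A*d)
-68*Z(6, -11) - 48 = -68*(10 - 11*6) - 48 = -68*(10 - 66) - 48 = -68*(-56) - 48 = 3808 - 48 = 3760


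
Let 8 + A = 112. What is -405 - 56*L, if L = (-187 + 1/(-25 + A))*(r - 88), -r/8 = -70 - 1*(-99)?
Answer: -264746235/79 ≈ -3.3512e+6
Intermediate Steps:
A = 104 (A = -8 + 112 = 104)
r = -232 (r = -8*(-70 - 1*(-99)) = -8*(-70 + 99) = -8*29 = -232)
L = 4727040/79 (L = (-187 + 1/(-25 + 104))*(-232 - 88) = (-187 + 1/79)*(-320) = -14772/79*(-320) = 4727040/79 ≈ 59836.)
-405 - 56*L = -405 - 56*4727040/79 = -405 - 264714240/79 = -264746235/79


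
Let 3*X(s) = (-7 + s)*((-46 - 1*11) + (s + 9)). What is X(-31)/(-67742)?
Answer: -1501/101613 ≈ -0.014772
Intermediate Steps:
X(s) = (-48 + s)*(-7 + s)/3 (X(s) = ((-7 + s)*((-46 - 1*11) + (s + 9)))/3 = ((-7 + s)*((-46 - 11) + (9 + s)))/3 = ((-7 + s)*(-57 + (9 + s)))/3 = ((-7 + s)*(-48 + s))/3 = ((-48 + s)*(-7 + s))/3 = (-48 + s)*(-7 + s)/3)
X(-31)/(-67742) = (112 - 55/3*(-31) + (⅓)*(-31)²)/(-67742) = (112 + 1705/3 + (⅓)*961)*(-1/67742) = (112 + 1705/3 + 961/3)*(-1/67742) = (3002/3)*(-1/67742) = -1501/101613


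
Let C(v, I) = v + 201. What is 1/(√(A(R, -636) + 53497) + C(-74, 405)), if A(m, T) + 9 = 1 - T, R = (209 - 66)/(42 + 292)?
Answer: -127/37996 + 5*√2165/37996 ≈ 0.0027805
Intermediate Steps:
C(v, I) = 201 + v
R = 143/334 ≈ 0.42814
A(m, T) = -8 - T (A(m, T) = -9 + (1 - T) = -8 - T)
1/(√(A(R, -636) + 53497) + C(-74, 405)) = 1/(√((-8 - 1*(-636)) + 53497) + (201 - 74)) = 1/(√((-8 + 636) + 53497) + 127) = 1/(√(628 + 53497) + 127) = 1/(√54125 + 127) = 1/(5*√2165 + 127) = 1/(127 + 5*√2165)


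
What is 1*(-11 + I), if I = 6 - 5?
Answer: -10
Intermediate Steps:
I = 1
1*(-11 + I) = 1*(-11 + 1) = 1*(-10) = -10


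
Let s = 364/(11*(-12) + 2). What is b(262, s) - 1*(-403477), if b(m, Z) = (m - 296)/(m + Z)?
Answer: 261453011/648 ≈ 4.0348e+5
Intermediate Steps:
s = -14/5 (s = 364/(-132 + 2) = 364/(-130) = 364*(-1/130) = -14/5 ≈ -2.8000)
b(m, Z) = (-296 + m)/(Z + m)
b(262, s) - 1*(-403477) = (-296 + 262)/(-14/5 + 262) - 1*(-403477) = -34/(1296/5) + 403477 = (5/1296)*(-34) + 403477 = -85/648 + 403477 = 261453011/648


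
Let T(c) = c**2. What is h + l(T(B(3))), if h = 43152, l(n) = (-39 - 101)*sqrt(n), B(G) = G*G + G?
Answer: 41472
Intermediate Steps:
B(G) = G + G**2 (B(G) = G**2 + G = G + G**2)
l(n) = -140*sqrt(n)
h + l(T(B(3))) = 43152 - 140*sqrt((3*(1 + 3))**2) = 43152 - 140*sqrt((3*4)**2) = 43152 - 140*sqrt(12**2) = 43152 - 140*sqrt(144) = 43152 - 140*12 = 43152 - 1680 = 41472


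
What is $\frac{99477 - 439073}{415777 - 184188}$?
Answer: $- \frac{339596}{231589} \approx -1.4664$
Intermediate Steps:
$\frac{99477 - 439073}{415777 - 184188} = - \frac{339596}{231589}$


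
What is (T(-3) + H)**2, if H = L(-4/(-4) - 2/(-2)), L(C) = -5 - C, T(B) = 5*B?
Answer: 484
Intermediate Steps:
H = -7 (H = -5 - (-4/(-4) - 2/(-2)) = -5 - (-4*(-1/4) - 2*(-1/2)) = -5 - (1 + 1) = -5 - 1*2 = -5 - 2 = -7)
(T(-3) + H)**2 = (5*(-3) - 7)**2 = (-15 - 7)**2 = (-22)**2 = 484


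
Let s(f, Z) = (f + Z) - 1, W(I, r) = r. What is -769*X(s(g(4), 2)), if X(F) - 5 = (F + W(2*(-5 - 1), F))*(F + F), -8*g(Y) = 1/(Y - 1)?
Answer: -960481/144 ≈ -6670.0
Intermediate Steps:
g(Y) = -1/(8*(-1 + Y)) (g(Y) = -1/(8*(Y - 1)) = -1/(8*(-1 + Y)))
s(f, Z) = -1 + Z + f (s(f, Z) = (Z + f) - 1 = -1 + Z + f)
X(F) = 5 + 4*F**2 (X(F) = 5 + (F + F)*(F + F) = 5 + (2*F)*(2*F) = 5 + 4*F**2)
-769*X(s(g(4), 2)) = -769*(5 + 4*(-1 + 2 - 1/(-8 + 8*4))**2) = -769*(5 + 4*(-1 + 2 - 1/(-8 + 32))**2) = -769*(5 + 4*(-1 + 2 - 1/24)**2) = -769*(5 + 4*(23/24)**2) = -769*(5 + 4*(529/576)) = -769*(5 + 529/144) = -769*1249/144 = -960481/144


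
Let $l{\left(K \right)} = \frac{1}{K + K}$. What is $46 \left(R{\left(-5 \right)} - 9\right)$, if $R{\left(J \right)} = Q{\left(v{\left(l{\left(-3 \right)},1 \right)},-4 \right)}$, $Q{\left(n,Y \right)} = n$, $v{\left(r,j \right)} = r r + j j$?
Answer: $- \frac{6601}{18} \approx -366.72$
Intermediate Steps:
$l{\left(K \right)} = \frac{1}{2 K}$
$v{\left(r,j \right)} = j^{2} + r^{2}$ ($v{\left(r,j \right)} = r^{2} + j^{2} = j^{2} + r^{2}$)
$R{\left(J \right)} = \frac{37}{36}$ ($R{\left(J \right)} = 1^{2} + \left(\frac{1}{2 \left(-3\right)}\right)^{2} = 1 + \left(\frac{1}{2} \left(- \frac{1}{3}\right)\right)^{2} = 1 + \left(- \frac{1}{6}\right)^{2} = 1 + \frac{1}{36} = \frac{37}{36}$)
$46 \left(R{\left(-5 \right)} - 9\right) = 46 \left(\frac{37}{36} - 9\right) = 46 \left(- \frac{287}{36}\right) = - \frac{6601}{18}$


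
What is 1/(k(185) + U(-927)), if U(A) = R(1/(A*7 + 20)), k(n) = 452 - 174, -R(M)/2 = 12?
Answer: 1/254 ≈ 0.0039370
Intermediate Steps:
R(M) = -24 (R(M) = -2*12 = -24)
k(n) = 278
U(A) = -24
1/(k(185) + U(-927)) = 1/(278 - 24) = 1/254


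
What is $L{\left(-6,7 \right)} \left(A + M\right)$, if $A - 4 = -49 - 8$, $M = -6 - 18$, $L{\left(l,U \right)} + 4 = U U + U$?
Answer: $-4004$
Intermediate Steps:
$L{\left(l,U \right)} = -4 + U + U^{2}$ ($L{\left(l,U \right)} = -4 + \left(U U + U\right) = -4 + \left(U^{2} + U\right) = -4 + \left(U + U^{2}\right) = -4 + U + U^{2}$)
$M = -24$
$A = -53$ ($A = 4 - 57 = -53$)
$L{\left(-6,7 \right)} \left(A + M\right) = \left(-4 + 7 + 7^{2}\right) \left(-53 - 24\right) = \left(-4 + 7 + 49\right) \left(-77\right) = 52 \left(-77\right) = -4004$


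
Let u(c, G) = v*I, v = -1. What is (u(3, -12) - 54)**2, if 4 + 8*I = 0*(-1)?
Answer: 11449/4 ≈ 2862.3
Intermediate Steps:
I = -1/2 (I = -1/2 + (0*(-1))/8 = -1/2 + (1/8)*0 = -1/2 + 0 = -1/2 ≈ -0.50000)
u(c, G) = 1/2 (u(c, G) = -1*(-1/2) = 1/2)
(u(3, -12) - 54)**2 = (1/2 - 54)**2 = (-107/2)**2 = 11449/4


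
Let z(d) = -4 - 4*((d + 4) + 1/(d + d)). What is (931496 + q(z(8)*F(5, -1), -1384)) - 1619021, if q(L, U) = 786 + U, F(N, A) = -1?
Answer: -688123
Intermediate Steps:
z(d) = -20 - 4*d - 2/d (z(d) = -4 - 4*((4 + d) + 1/(2*d)) = -4 - 4*(4 + d + 1/(2*d)) = -4 + (-16 - 4*d - 2/d) = -20 - 4*d - 2/d)
(931496 + q(z(8)*F(5, -1), -1384)) - 1619021 = (931496 + (786 - 1384)) - 1619021 = (931496 - 598) - 1619021 = 930898 - 1619021 = -688123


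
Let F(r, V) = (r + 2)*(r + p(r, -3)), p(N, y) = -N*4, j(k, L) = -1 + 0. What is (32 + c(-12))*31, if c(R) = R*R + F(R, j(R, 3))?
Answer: -5704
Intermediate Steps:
j(k, L) = -1
p(N, y) = -4*N
F(r, V) = -3*r*(2 + r) (F(r, V) = (r + 2)*(r - 4*r) = (2 + r)*(-3*r) = -3*r*(2 + r))
c(R) = R² + 3*R*(-2 - R) (c(R) = R*R + 3*R*(-2 - R) = R² + 3*R*(-2 - R))
(32 + c(-12))*31 = (32 + 2*(-12)*(-3 - 1*(-12)))*31 = (32 + 2*(-12)*(-3 + 12))*31 = (32 + 2*(-12)*9)*31 = (32 - 216)*31 = -184*31 = -5704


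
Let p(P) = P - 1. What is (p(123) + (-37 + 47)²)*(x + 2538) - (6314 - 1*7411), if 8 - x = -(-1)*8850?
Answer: -1398391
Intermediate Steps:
p(P) = -1 + P
x = -8842 (x = 8 - (-1)*(-1*8850) = 8 - (-1)*(-8850) = 8 - 1*8850 = 8 - 8850 = -8842)
(p(123) + (-37 + 47)²)*(x + 2538) - (6314 - 1*7411) = ((-1 + 123) + (-37 + 47)²)*(-8842 + 2538) - (6314 - 1*7411) = (122 + 10²)*(-6304) - (6314 - 7411) = (122 + 100)*(-6304) - 1*(-1097) = 222*(-6304) + 1097 = -1399488 + 1097 = -1398391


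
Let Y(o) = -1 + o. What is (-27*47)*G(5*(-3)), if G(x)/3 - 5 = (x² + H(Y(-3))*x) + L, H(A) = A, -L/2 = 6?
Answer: -1058346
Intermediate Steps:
L = -12 (L = -2*6 = -12)
G(x) = -21 - 12*x + 3*x² (G(x) = 15 + 3*((x² + (-1 - 3)*x) - 12) = 15 + 3*((x² - 4*x) - 12) = 15 + 3*(-12 + x² - 4*x) = 15 + (-36 - 12*x + 3*x²) = -21 - 12*x + 3*x²)
(-27*47)*G(5*(-3)) = (-27*47)*(-21 - 60*(-3) + 3*(5*(-3))²) = -1269*(-21 - 12*(-15) + 3*(-15)²) = -1269*(-21 + 180 + 3*225) = -1269*(-21 + 180 + 675) = -1269*834 = -1058346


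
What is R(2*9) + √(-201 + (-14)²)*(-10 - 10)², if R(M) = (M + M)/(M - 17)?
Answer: 36 + 400*I*√5 ≈ 36.0 + 894.43*I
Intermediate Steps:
R(M) = 2*M/(-17 + M) (R(M) = (2*M)/(-17 + M) = 2*M/(-17 + M))
R(2*9) + √(-201 + (-14)²)*(-10 - 10)² = 2*(2*9)/(-17 + 2*9) + √(-201 + (-14)²)*(-10 - 10)² = 2*18/(-17 + 18) + √(-201 + 196)*(-20)² = 2*18/1 + √(-5)*400 = 2*18*1 + (I*√5)*400 = 36 + 400*I*√5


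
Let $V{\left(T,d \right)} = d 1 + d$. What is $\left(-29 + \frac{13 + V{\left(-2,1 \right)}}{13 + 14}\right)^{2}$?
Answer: $\frac{65536}{81} \approx 809.09$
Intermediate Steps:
$V{\left(T,d \right)} = 2 d$ ($V{\left(T,d \right)} = d + d = 2 d$)
$\left(-29 + \frac{13 + V{\left(-2,1 \right)}}{13 + 14}\right)^{2} = \left(-29 + \frac{13 + 2 \cdot 1}{13 + 14}\right)^{2} = \left(-29 + \frac{13 + 2}{27}\right)^{2} = \left(-29 + 15 \cdot \frac{1}{27}\right)^{2} = \left(-29 + \frac{5}{9}\right)^{2} = \left(- \frac{256}{9}\right)^{2} = \frac{65536}{81}$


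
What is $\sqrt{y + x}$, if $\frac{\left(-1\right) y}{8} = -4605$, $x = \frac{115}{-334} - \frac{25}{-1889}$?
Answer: $\frac{\sqrt{14664679236838330}}{630926} \approx 191.94$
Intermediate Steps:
$x = - \frac{208885}{630926}$ ($x = 115 \left(- \frac{1}{334}\right) - - \frac{25}{1889} = - \frac{115}{334} + \frac{25}{1889} = - \frac{208885}{630926} \approx -0.33108$)
$y = 36840$ ($y = \left(-8\right) \left(-4605\right) = 36840$)
$\sqrt{y + x} = \sqrt{36840 - \frac{208885}{630926}} = \sqrt{\frac{23243104955}{630926}} = \frac{\sqrt{14664679236838330}}{630926}$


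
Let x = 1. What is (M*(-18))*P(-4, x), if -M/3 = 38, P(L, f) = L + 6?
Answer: 4104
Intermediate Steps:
P(L, f) = 6 + L
M = -114 (M = -3*38 = -114)
(M*(-18))*P(-4, x) = (-114*(-18))*(6 - 4) = 2052*2 = 4104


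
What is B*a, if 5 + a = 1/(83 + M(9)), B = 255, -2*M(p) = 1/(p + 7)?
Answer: -225131/177 ≈ -1271.9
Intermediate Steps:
M(p) = -1/(2*(7 + p)) (M(p) = -1/(2*(p + 7)) = -1/(2*(7 + p)))
a = -13243/2655 (a = -5 + 1/(83 - 1/(14 + 2*9)) = -5 + 1/(83 - 1/(14 + 18)) = -5 + 1/(83 - 1/32) = -5 + 1/(2655/32) = -5 + 32/2655 = -13243/2655 ≈ -4.9879)
B*a = 255*(-13243/2655) = -225131/177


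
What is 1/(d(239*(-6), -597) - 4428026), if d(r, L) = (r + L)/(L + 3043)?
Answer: -2446/10830953627 ≈ -2.2583e-7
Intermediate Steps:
d(r, L) = (L + r)/(3043 + L)
1/(d(239*(-6), -597) - 4428026) = 1/((-597 + 239*(-6))/(3043 - 597) - 4428026) = 1/((-597 - 1434)/2446 - 4428026) = 1/((1/2446)*(-2031) - 4428026) = 1/(-2031/2446 - 4428026) = 1/(-10830953627/2446) = -2446/10830953627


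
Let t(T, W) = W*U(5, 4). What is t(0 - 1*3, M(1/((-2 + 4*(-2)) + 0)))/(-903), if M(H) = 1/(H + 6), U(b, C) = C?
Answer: -40/53277 ≈ -0.00075079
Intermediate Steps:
M(H) = 1/(6 + H)
t(T, W) = 4*W (t(T, W) = W*4 = 4*W)
t(0 - 1*3, M(1/((-2 + 4*(-2)) + 0)))/(-903) = (4/(6 + 1/((-2 + 4*(-2)) + 0)))/(-903) = (4/(6 + 1/((-2 - 8) + 0)))*(-1/903) = (4/(6 + 1/(-10 + 0)))*(-1/903) = (4/(6 + 1/(-10)))*(-1/903) = (4/(6 - 1/10))*(-1/903) = (4/(59/10))*(-1/903) = (4*(10/59))*(-1/903) = (40/59)*(-1/903) = -40/53277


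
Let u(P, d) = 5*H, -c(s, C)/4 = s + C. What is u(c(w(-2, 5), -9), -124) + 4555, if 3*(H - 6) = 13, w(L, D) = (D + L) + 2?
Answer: 13820/3 ≈ 4606.7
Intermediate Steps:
w(L, D) = 2 + D + L
H = 31/3 (H = 6 + (1/3)*13 = 6 + 13/3 = 31/3 ≈ 10.333)
c(s, C) = -4*C - 4*s (c(s, C) = -4*(s + C) = -4*(C + s) = -4*C - 4*s)
u(P, d) = 155/3 (u(P, d) = 5*(31/3) = 155/3)
u(c(w(-2, 5), -9), -124) + 4555 = 155/3 + 4555 = 13820/3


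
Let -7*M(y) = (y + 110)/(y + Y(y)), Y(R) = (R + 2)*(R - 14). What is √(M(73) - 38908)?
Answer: 19*I*√106848087346/31486 ≈ 197.25*I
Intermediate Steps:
Y(R) = (-14 + R)*(2 + R) (Y(R) = (2 + R)*(-14 + R) = (-14 + R)*(2 + R))
M(y) = -(110 + y)/(7*(-28 + y² - 11*y)) (M(y) = -(y + 110)/(7*(y + (-28 + y² - 12*y))) = -(110 + y)/(7*(-28 + y² - 11*y)))
√(M(73) - 38908) = √((110 + 73)/(7*(28 - 1*73² + 11*73)) - 38908) = √((⅐)*183/(28 - 1*5329 + 803) - 38908) = √((⅐)*183/(28 - 5329 + 803) - 38908) = √((⅐)*183/(-4498) - 38908) = √((⅐)*(-1/4498)*183 - 38908) = √(-183/31486 - 38908) = √(-1225057471/31486) = 19*I*√106848087346/31486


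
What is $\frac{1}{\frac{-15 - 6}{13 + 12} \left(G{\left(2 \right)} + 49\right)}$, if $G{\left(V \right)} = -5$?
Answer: $- \frac{25}{924} \approx -0.027056$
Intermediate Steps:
$\frac{1}{\frac{-15 - 6}{13 + 12} \left(G{\left(2 \right)} + 49\right)} = \frac{1}{\frac{-15 - 6}{13 + 12} \left(-5 + 49\right)} = \frac{1}{- \frac{21}{25} \cdot 44} = \frac{1}{\left(-21\right) \frac{1}{25} \cdot 44} = \frac{1}{\left(- \frac{21}{25}\right) 44} = \frac{1}{- \frac{924}{25}} = - \frac{25}{924}$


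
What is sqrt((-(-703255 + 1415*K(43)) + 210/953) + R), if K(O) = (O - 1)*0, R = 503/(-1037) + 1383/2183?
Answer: 3*sqrt(363681602812186217204487)/2157373763 ≈ 838.60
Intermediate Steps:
R = 336122/2263771 (R = 503*(-1/1037) + 1383*(1/2183) = -503/1037 + 1383/2183 = 336122/2263771 ≈ 0.14848)
K(O) = 0 (K(O) = (-1 + O)*0 = 0)
sqrt((-(-703255 + 1415*K(43)) + 210/953) + R) = sqrt((-1415/(1/(0 - 497)) + 210/953) + 336122/2263771) = sqrt((-1415/(1/(-497)) + 210*(1/953)) + 336122/2263771) = sqrt((-1415/(-1/497) + 210/953) + 336122/2263771) = sqrt((-1415*(-497) + 210/953) + 336122/2263771) = sqrt((703255 + 210/953) + 336122/2263771) = sqrt(670202225/953 + 336122/2263771) = sqrt(1517184681414741/2157373763) = 3*sqrt(363681602812186217204487)/2157373763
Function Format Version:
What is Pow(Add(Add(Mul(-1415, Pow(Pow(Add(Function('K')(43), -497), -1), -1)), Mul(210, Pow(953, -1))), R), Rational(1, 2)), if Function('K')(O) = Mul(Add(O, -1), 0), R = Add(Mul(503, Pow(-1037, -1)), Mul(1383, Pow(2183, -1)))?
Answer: Mul(Rational(3, 2157373763), Pow(363681602812186217204487, Rational(1, 2))) ≈ 838.60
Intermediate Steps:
R = Rational(336122, 2263771) (R = Add(Mul(503, Rational(-1, 1037)), Mul(1383, Rational(1, 2183))) = Add(Rational(-503, 1037), Rational(1383, 2183)) = Rational(336122, 2263771) ≈ 0.14848)
Function('K')(O) = 0 (Function('K')(O) = Mul(Add(-1, O), 0) = 0)
Pow(Add(Add(Mul(-1415, Pow(Pow(Add(Function('K')(43), -497), -1), -1)), Mul(210, Pow(953, -1))), R), Rational(1, 2)) = Pow(Add(Add(Mul(-1415, Pow(Pow(Add(0, -497), -1), -1)), Mul(210, Pow(953, -1))), Rational(336122, 2263771)), Rational(1, 2)) = Pow(Add(Add(Mul(-1415, Pow(Pow(-497, -1), -1)), Mul(210, Rational(1, 953))), Rational(336122, 2263771)), Rational(1, 2)) = Pow(Add(Add(Mul(-1415, Pow(Rational(-1, 497), -1)), Rational(210, 953)), Rational(336122, 2263771)), Rational(1, 2)) = Pow(Add(Add(Mul(-1415, -497), Rational(210, 953)), Rational(336122, 2263771)), Rational(1, 2)) = Pow(Add(Add(703255, Rational(210, 953)), Rational(336122, 2263771)), Rational(1, 2)) = Pow(Add(Rational(670202225, 953), Rational(336122, 2263771)), Rational(1, 2)) = Pow(Rational(1517184681414741, 2157373763), Rational(1, 2)) = Mul(Rational(3, 2157373763), Pow(363681602812186217204487, Rational(1, 2)))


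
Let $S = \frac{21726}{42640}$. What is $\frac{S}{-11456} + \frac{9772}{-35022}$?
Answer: $- \frac{7062462977}{25307220480} \approx -0.27907$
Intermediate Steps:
$S = \frac{10863}{21320}$ ($S = 21726 \cdot \frac{1}{42640} = \frac{10863}{21320} \approx 0.50952$)
$\frac{S}{-11456} + \frac{9772}{-35022} = \frac{10863}{21320 \left(-11456\right)} + \frac{9772}{-35022} = \frac{10863}{21320} \left(- \frac{1}{11456}\right) + 9772 \left(- \frac{1}{35022}\right) = - \frac{10863}{244241920} - \frac{4886}{17511} = - \frac{7062462977}{25307220480}$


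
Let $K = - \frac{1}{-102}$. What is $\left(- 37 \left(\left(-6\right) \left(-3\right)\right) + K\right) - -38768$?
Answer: $\frac{3886405}{102} \approx 38102.0$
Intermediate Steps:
$K = \frac{1}{102}$ ($K = \left(-1\right) \left(- \frac{1}{102}\right) = \frac{1}{102} \approx 0.0098039$)
$\left(- 37 \left(\left(-6\right) \left(-3\right)\right) + K\right) - -38768 = \left(- 37 \left(\left(-6\right) \left(-3\right)\right) + \frac{1}{102}\right) - -38768 = \left(\left(-37\right) 18 + \frac{1}{102}\right) + 38768 = \left(-666 + \frac{1}{102}\right) + 38768 = - \frac{67931}{102} + 38768 = \frac{3886405}{102}$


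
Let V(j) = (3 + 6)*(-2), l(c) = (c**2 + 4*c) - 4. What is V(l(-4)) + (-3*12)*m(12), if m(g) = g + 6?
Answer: -666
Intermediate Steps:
m(g) = 6 + g
l(c) = -4 + c**2 + 4*c
V(j) = -18 (V(j) = 9*(-2) = -18)
V(l(-4)) + (-3*12)*m(12) = -18 + (-3*12)*(6 + 12) = -18 - 36*18 = -18 - 648 = -666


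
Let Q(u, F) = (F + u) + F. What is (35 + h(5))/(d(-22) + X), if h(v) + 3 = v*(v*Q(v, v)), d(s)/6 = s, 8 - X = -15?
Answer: -407/109 ≈ -3.7339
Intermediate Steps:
X = 23 (X = 8 - 1*(-15) = 8 + 15 = 23)
d(s) = 6*s
Q(u, F) = u + 2*F
h(v) = -3 + 3*v³ (h(v) = -3 + v*(v*(v + 2*v)) = -3 + v*(v*(3*v)) = -3 + v*(3*v²) = -3 + 3*v³)
(35 + h(5))/(d(-22) + X) = (35 + (-3 + 3*5³))/(6*(-22) + 23) = (35 + (-3 + 3*125))/(-132 + 23) = (35 + (-3 + 375))/(-109) = (35 + 372)*(-1/109) = 407*(-1/109) = -407/109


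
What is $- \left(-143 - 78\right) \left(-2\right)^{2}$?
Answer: $884$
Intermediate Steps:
$- \left(-143 - 78\right) \left(-2\right)^{2} = - \left(-221\right) 4 = \left(-1\right) \left(-884\right) = 884$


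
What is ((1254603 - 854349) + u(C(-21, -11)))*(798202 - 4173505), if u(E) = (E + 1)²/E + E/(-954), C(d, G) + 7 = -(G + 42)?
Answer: -8161878366648013/6042 ≈ -1.3509e+12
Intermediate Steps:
C(d, G) = -49 - G (C(d, G) = -7 - (G + 42) = -7 - (42 + G) = -7 + (-42 - G) = -49 - G)
u(E) = -E/954 + (1 + E)²/E (u(E) = (1 + E)²/E + E*(-1/954) = (1 + E)²/E - E/954 = -E/954 + (1 + E)²/E)
((1254603 - 854349) + u(C(-21, -11)))*(798202 - 4173505) = ((1254603 - 854349) + (-(-49 - 1*(-11))/954 + (1 + (-49 - 1*(-11)))²/(-49 - 1*(-11))))*(798202 - 4173505) = (400254 + (-(-49 + 11)/954 + (1 + (-49 + 11))²/(-49 + 11)))*(-3375303) = (400254 + (-1/954*(-38) + (1 - 38)²/(-38)))*(-3375303) = (400254 + (19/477 - 1/38*(-37)²))*(-3375303) = (400254 + (19/477 - 1/38*1369))*(-3375303) = (400254 + (19/477 - 1369/38))*(-3375303) = (400254 - 652291/18126)*(-3375303) = (7254351713/18126)*(-3375303) = -8161878366648013/6042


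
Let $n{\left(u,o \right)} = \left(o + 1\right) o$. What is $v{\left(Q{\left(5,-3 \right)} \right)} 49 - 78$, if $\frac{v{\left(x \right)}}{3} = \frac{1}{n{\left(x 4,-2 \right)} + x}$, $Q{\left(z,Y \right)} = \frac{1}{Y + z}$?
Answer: $- \frac{96}{5} \approx -19.2$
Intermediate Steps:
$n{\left(u,o \right)} = o \left(1 + o\right)$ ($n{\left(u,o \right)} = \left(1 + o\right) o = o \left(1 + o\right)$)
$v{\left(x \right)} = \frac{3}{2 + x}$ ($v{\left(x \right)} = \frac{3}{- 2 \left(1 - 2\right) + x} = \frac{3}{\left(-2\right) \left(-1\right) + x} = \frac{3}{2 + x}$)
$v{\left(Q{\left(5,-3 \right)} \right)} 49 - 78 = \frac{3}{2 + \frac{1}{-3 + 5}} \cdot 49 - 78 = \frac{3}{2 + \frac{1}{2}} \cdot 49 - 78 = \frac{3}{\frac{5}{2}} \cdot 49 - 78 = 3 \cdot \frac{2}{5} \cdot 49 - 78 = \frac{6}{5} \cdot 49 - 78 = \frac{294}{5} - 78 = - \frac{96}{5}$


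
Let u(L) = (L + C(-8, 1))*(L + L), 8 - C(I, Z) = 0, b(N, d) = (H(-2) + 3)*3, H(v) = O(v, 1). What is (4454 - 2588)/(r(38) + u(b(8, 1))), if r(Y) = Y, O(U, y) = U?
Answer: 933/52 ≈ 17.942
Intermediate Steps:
H(v) = v
b(N, d) = 3 (b(N, d) = (-2 + 3)*3 = 1*3 = 3)
C(I, Z) = 8 (C(I, Z) = 8 - 1*0 = 8 + 0 = 8)
u(L) = 2*L*(8 + L) (u(L) = (L + 8)*(L + L) = (8 + L)*(2*L) = 2*L*(8 + L))
(4454 - 2588)/(r(38) + u(b(8, 1))) = (4454 - 2588)/(38 + 2*3*(8 + 3)) = 1866/(38 + 2*3*11) = 1866/(38 + 66) = 1866/104 = 1866*(1/104) = 933/52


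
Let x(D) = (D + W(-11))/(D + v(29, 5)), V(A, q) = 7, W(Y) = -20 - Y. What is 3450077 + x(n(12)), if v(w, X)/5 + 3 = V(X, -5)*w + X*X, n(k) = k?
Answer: 1307579184/379 ≈ 3.4501e+6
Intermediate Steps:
v(w, X) = -15 + 5*X**2 + 35*w (v(w, X) = -15 + 5*(7*w + X*X) = -15 + 5*(7*w + X**2) = -15 + 5*(X**2 + 7*w) = -15 + (5*X**2 + 35*w) = -15 + 5*X**2 + 35*w)
x(D) = (-9 + D)/(1125 + D) (x(D) = (D + (-20 - 1*(-11)))/(D + (-15 + 5*5**2 + 35*29)) = (D + (-20 + 11))/(D + (-15 + 5*25 + 1015)) = (D - 9)/(D + (-15 + 125 + 1015)) = (-9 + D)/(D + 1125) = (-9 + D)/(1125 + D))
3450077 + x(n(12)) = 3450077 + (-9 + 12)/(1125 + 12) = 3450077 + 3/1137 = 3450077 + (1/1137)*3 = 3450077 + 1/379 = 1307579184/379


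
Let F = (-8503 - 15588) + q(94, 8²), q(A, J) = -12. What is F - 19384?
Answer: -43487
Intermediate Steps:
F = -24103 (F = (-8503 - 15588) - 12 = -24091 - 12 = -24103)
F - 19384 = -24103 - 19384 = -43487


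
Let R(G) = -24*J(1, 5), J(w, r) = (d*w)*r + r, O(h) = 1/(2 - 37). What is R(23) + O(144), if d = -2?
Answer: 4199/35 ≈ 119.97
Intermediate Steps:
O(h) = -1/35 (O(h) = 1/(-35) = -1/35)
J(w, r) = r - 2*r*w (J(w, r) = (-2*w)*r + r = -2*r*w + r = r - 2*r*w)
R(G) = 120 (R(G) = -120*(1 - 2*1) = -120*(1 - 2) = -120*(-1) = -24*(-5) = 120)
R(23) + O(144) = 120 - 1/35 = 4199/35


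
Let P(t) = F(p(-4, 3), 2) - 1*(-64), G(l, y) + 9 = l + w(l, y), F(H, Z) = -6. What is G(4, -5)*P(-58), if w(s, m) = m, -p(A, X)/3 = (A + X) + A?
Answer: -580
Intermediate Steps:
p(A, X) = -6*A - 3*X (p(A, X) = -3*((A + X) + A) = -3*(X + 2*A) = -6*A - 3*X)
G(l, y) = -9 + l + y (G(l, y) = -9 + (l + y) = -9 + l + y)
P(t) = 58 (P(t) = -6 - 1*(-64) = -6 + 64 = 58)
G(4, -5)*P(-58) = (-9 + 4 - 5)*58 = -10*58 = -580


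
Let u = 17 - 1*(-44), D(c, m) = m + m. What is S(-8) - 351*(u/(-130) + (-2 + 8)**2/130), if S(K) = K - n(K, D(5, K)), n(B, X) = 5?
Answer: 109/2 ≈ 54.500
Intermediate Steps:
D(c, m) = 2*m
S(K) = -5 + K (S(K) = K - 1*5 = K - 5 = -5 + K)
u = 61 (u = 17 + 44 = 61)
S(-8) - 351*(u/(-130) + (-2 + 8)**2/130) = (-5 - 8) - 351*(61/(-130) + (-2 + 8)**2/130) = -13 - 351*(61*(-1/130) + 6**2*(1/130)) = -13 - 351*(-61/130 + 36*(1/130)) = -13 - 351*(-61/130 + 18/65) = -13 - 351*(-5/26) = -13 + 135/2 = 109/2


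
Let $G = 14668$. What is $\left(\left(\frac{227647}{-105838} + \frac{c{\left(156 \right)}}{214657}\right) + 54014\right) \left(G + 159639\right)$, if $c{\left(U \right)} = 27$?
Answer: $\frac{213890036652122413597}{22718867566} \approx 9.4146 \cdot 10^{9}$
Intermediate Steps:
$\left(\left(\frac{227647}{-105838} + \frac{c{\left(156 \right)}}{214657}\right) + 54014\right) \left(G + 159639\right) = \left(\left(\frac{227647}{-105838} + \frac{27}{214657}\right) + 54014\right) \left(14668 + 159639\right) = \left(\left(227647 \left(- \frac{1}{105838}\right) + 27 \cdot \frac{1}{214657}\right) + 54014\right) 174307 = \left(\left(- \frac{227647}{105838} + \frac{27}{214657}\right) + 54014\right) 174307 = \left(- \frac{48863164453}{22718867566} + 54014\right) 174307 = \frac{1227088049545471}{22718867566} \cdot 174307 = \frac{213890036652122413597}{22718867566}$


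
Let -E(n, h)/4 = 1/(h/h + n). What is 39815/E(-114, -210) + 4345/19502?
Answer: 43870684035/39004 ≈ 1.1248e+6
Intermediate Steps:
E(n, h) = -4/(1 + n) (E(n, h) = -4/(h/h + n) = -4/(1 + n))
39815/E(-114, -210) + 4345/19502 = 39815/((-4/(1 - 114))) + 4345/19502 = 39815/((-4/(-113))) + 4345*(1/19502) = 39815/((-4*(-1/113))) + 4345/19502 = 39815/(4/113) + 4345/19502 = 39815*(113/4) + 4345/19502 = 4499095/4 + 4345/19502 = 43870684035/39004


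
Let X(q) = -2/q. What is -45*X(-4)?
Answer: -45/2 ≈ -22.500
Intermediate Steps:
-45*X(-4) = -(-90)/(-4) = -(-90)*(-1)/4 = -45*½ = -45/2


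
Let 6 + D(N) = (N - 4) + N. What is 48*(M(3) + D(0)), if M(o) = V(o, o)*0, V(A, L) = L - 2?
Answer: -480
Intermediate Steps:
V(A, L) = -2 + L
D(N) = -10 + 2*N (D(N) = -6 + ((N - 4) + N) = -6 + ((-4 + N) + N) = -6 + (-4 + 2*N) = -10 + 2*N)
M(o) = 0 (M(o) = (-2 + o)*0 = 0)
48*(M(3) + D(0)) = 48*(0 + (-10 + 2*0)) = 48*(0 + (-10 + 0)) = 48*(0 - 10) = 48*(-10) = -480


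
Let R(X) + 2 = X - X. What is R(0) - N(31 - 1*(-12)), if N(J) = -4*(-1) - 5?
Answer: -1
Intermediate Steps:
R(X) = -2 (R(X) = -2 + (X - X) = -2 + 0 = -2)
N(J) = -1 (N(J) = 4 - 5 = -1)
R(0) - N(31 - 1*(-12)) = -2 - 1*(-1) = -2 + 1 = -1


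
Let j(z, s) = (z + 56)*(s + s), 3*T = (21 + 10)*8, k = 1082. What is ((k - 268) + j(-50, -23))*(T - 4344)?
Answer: -6877792/3 ≈ -2.2926e+6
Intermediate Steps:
T = 248/3 (T = ((21 + 10)*8)/3 = (31*8)/3 = (⅓)*248 = 248/3 ≈ 82.667)
j(z, s) = 2*s*(56 + z) (j(z, s) = (56 + z)*(2*s) = 2*s*(56 + z))
((k - 268) + j(-50, -23))*(T - 4344) = ((1082 - 268) + 2*(-23)*(56 - 50))*(248/3 - 4344) = (814 + 2*(-23)*6)*(-12784/3) = (814 - 276)*(-12784/3) = 538*(-12784/3) = -6877792/3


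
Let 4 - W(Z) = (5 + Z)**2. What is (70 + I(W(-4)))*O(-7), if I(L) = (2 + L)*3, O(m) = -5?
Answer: -425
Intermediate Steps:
W(Z) = 4 - (5 + Z)**2
I(L) = 6 + 3*L
(70 + I(W(-4)))*O(-7) = (70 + (6 + 3*(4 - (5 - 4)**2)))*(-5) = (70 + (6 + 3*(4 - 1*1**2)))*(-5) = (70 + (6 + 3*(4 - 1*1)))*(-5) = (70 + (6 + 3*(4 - 1)))*(-5) = (70 + (6 + 3*3))*(-5) = (70 + (6 + 9))*(-5) = (70 + 15)*(-5) = 85*(-5) = -425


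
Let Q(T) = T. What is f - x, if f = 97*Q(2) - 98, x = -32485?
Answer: 32581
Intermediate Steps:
f = 96 (f = 97*2 - 98 = 194 - 98 = 96)
f - x = 96 - 1*(-32485) = 96 + 32485 = 32581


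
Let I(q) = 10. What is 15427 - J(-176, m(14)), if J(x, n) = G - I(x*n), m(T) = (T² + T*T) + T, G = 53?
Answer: 15384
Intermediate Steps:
m(T) = T + 2*T² (m(T) = (T² + T²) + T = 2*T² + T = T + 2*T²)
J(x, n) = 43 (J(x, n) = 53 - 1*10 = 53 - 10 = 43)
15427 - J(-176, m(14)) = 15427 - 1*43 = 15427 - 43 = 15384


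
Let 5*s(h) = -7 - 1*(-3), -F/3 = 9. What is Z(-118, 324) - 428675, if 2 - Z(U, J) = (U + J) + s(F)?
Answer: -2144391/5 ≈ -4.2888e+5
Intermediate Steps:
F = -27 (F = -3*9 = -27)
s(h) = -⅘ (s(h) = (-7 - 1*(-3))/5 = (-7 + 3)/5 = (⅕)*(-4) = -⅘)
Z(U, J) = 14/5 - J - U (Z(U, J) = 2 - ((U + J) - ⅘) = 2 - ((J + U) - ⅘) = 2 - (-⅘ + J + U) = 2 + (⅘ - J - U) = 14/5 - J - U)
Z(-118, 324) - 428675 = (14/5 - 1*324 - 1*(-118)) - 428675 = (14/5 - 324 + 118) - 428675 = -1016/5 - 428675 = -2144391/5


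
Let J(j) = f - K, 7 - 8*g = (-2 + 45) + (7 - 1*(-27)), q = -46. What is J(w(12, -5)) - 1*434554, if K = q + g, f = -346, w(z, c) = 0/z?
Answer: -1739381/4 ≈ -4.3485e+5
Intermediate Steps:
w(z, c) = 0
g = -35/4 (g = 7/8 - ((-2 + 45) + (7 - 1*(-27)))/8 = 7/8 - (43 + (7 + 27))/8 = 7/8 - (43 + 34)/8 = 7/8 - ⅛*77 = 7/8 - 77/8 = -35/4 ≈ -8.7500)
K = -219/4 (K = -46 - 35/4 = -219/4 ≈ -54.750)
J(j) = -1165/4 (J(j) = -346 - 1*(-219/4) = -346 + 219/4 = -1165/4)
J(w(12, -5)) - 1*434554 = -1165/4 - 1*434554 = -1165/4 - 434554 = -1739381/4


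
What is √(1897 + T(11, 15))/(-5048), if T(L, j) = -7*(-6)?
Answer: -√1939/5048 ≈ -0.0087231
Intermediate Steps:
T(L, j) = 42
√(1897 + T(11, 15))/(-5048) = √(1897 + 42)/(-5048) = √1939*(-1/5048) = -√1939/5048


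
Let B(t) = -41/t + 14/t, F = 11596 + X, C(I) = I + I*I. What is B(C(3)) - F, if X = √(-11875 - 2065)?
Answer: -46393/4 - 2*I*√3485 ≈ -11598.0 - 118.07*I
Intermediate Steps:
X = 2*I*√3485 (X = √(-13940) = 2*I*√3485 ≈ 118.07*I)
C(I) = I + I²
F = 11596 + 2*I*√3485 ≈ 11596.0 + 118.07*I
B(t) = -27/t
B(C(3)) - F = -27*1/(3*(1 + 3)) - (11596 + 2*I*√3485) = -27/(3*4) + (-11596 - 2*I*√3485) = -27/12 + (-11596 - 2*I*√3485) = -27*1/12 + (-11596 - 2*I*√3485) = -9/4 + (-11596 - 2*I*√3485) = -46393/4 - 2*I*√3485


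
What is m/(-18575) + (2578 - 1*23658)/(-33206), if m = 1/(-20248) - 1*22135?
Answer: 11405453517043/6244497879800 ≈ 1.8265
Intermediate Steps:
m = -448189481/20248 (m = -1/20248 - 22135 = -448189481/20248 ≈ -22135.)
m/(-18575) + (2578 - 1*23658)/(-33206) = -448189481/20248/(-18575) + (2578 - 1*23658)/(-33206) = -448189481/20248*(-1/18575) + (2578 - 23658)*(-1/33206) = 448189481/376106600 - 21080*(-1/33206) = 448189481/376106600 + 10540/16603 = 11405453517043/6244497879800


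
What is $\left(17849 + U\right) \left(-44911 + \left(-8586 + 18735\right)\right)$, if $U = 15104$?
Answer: $-1145512186$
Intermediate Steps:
$\left(17849 + U\right) \left(-44911 + \left(-8586 + 18735\right)\right) = \left(17849 + 15104\right) \left(-44911 + \left(-8586 + 18735\right)\right) = 32953 \left(-44911 + 10149\right) = 32953 \left(-34762\right) = -1145512186$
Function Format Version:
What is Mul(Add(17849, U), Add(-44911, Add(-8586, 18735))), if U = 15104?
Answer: -1145512186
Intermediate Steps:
Mul(Add(17849, U), Add(-44911, Add(-8586, 18735))) = Mul(Add(17849, 15104), Add(-44911, Add(-8586, 18735))) = Mul(32953, Add(-44911, 10149)) = Mul(32953, -34762) = -1145512186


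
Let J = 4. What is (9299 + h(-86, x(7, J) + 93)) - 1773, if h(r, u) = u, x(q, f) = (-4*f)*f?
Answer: 7555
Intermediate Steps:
x(q, f) = -4*f**2
(9299 + h(-86, x(7, J) + 93)) - 1773 = (9299 + (-4*4**2 + 93)) - 1773 = (9299 + (-4*16 + 93)) - 1773 = (9299 + (-64 + 93)) - 1773 = (9299 + 29) - 1773 = 9328 - 1773 = 7555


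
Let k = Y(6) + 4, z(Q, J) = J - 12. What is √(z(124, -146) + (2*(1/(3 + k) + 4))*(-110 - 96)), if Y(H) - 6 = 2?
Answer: I*√412530/15 ≈ 42.819*I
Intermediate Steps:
Y(H) = 8 (Y(H) = 6 + 2 = 8)
z(Q, J) = -12 + J
k = 12 (k = 8 + 4 = 12)
√(z(124, -146) + (2*(1/(3 + k) + 4))*(-110 - 96)) = √((-12 - 146) + (2*(1/(3 + 12) + 4))*(-110 - 96)) = √(-158 + (2*(1/15 + 4))*(-206)) = √(-158 + (2*(61/15))*(-206)) = √(-158 + (122/15)*(-206)) = √(-158 - 25132/15) = √(-27502/15) = I*√412530/15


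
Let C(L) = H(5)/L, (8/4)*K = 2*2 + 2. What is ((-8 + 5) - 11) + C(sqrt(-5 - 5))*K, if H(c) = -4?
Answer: -14 + 6*I*sqrt(10)/5 ≈ -14.0 + 3.7947*I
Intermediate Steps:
K = 3 (K = (2*2 + 2)/2 = (4 + 2)/2 = (1/2)*6 = 3)
C(L) = -4/L
((-8 + 5) - 11) + C(sqrt(-5 - 5))*K = ((-8 + 5) - 11) - 4/sqrt(-5 - 5)*3 = (-3 - 11) - 4*(-I*sqrt(10)/10)*3 = -14 - 4*(-I*sqrt(10)/10)*3 = -14 - (-2)*I*sqrt(10)/5*3 = -14 + (2*I*sqrt(10)/5)*3 = -14 + 6*I*sqrt(10)/5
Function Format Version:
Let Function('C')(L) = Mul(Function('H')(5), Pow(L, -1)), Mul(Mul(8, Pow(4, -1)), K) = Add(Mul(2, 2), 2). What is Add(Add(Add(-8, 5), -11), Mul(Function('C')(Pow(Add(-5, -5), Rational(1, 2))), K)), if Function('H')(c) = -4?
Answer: Add(-14, Mul(Rational(6, 5), I, Pow(10, Rational(1, 2)))) ≈ Add(-14.000, Mul(3.7947, I))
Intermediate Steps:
K = 3 (K = Mul(Rational(1, 2), Add(Mul(2, 2), 2)) = Mul(Rational(1, 2), Add(4, 2)) = Mul(Rational(1, 2), 6) = 3)
Function('C')(L) = Mul(-4, Pow(L, -1))
Add(Add(Add(-8, 5), -11), Mul(Function('C')(Pow(Add(-5, -5), Rational(1, 2))), K)) = Add(Add(Add(-8, 5), -11), Mul(Mul(-4, Pow(Pow(Add(-5, -5), Rational(1, 2)), -1)), 3)) = Add(Add(-3, -11), Mul(Mul(-4, Pow(Pow(-10, Rational(1, 2)), -1)), 3)) = Add(-14, Mul(Mul(-4, Pow(Mul(I, Pow(10, Rational(1, 2))), -1)), 3)) = Add(-14, Mul(Mul(-4, Mul(Rational(-1, 10), I, Pow(10, Rational(1, 2)))), 3)) = Add(-14, Mul(Mul(Rational(2, 5), I, Pow(10, Rational(1, 2))), 3)) = Add(-14, Mul(Rational(6, 5), I, Pow(10, Rational(1, 2))))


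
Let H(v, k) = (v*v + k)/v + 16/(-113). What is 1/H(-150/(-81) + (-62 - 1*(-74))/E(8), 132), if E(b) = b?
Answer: 1104462/47040665 ≈ 0.023479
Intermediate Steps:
H(v, k) = -16/113 + (k + v²)/v (H(v, k) = (v² + k)/v + 16*(-1/113) = (k + v²)/v - 16/113 = -16/113 + (k + v²)/v)
1/H(-150/(-81) + (-62 - 1*(-74))/E(8), 132) = 1/(-16/113 + (-150/(-81) + (-62 - 1*(-74))/8) + 132/(-150/(-81) + (-62 - 1*(-74))/8)) = 1/(-16/113 + (-150*(-1/81) + (-62 + 74)*(⅛)) + 132/(-150*(-1/81) + (-62 + 74)*(⅛))) = 1/(-16/113 + (50/27 + 12*(⅛)) + 132/(50/27 + 12*(⅛))) = 1/(-16/113 + (50/27 + 3/2) + 132/(50/27 + 3/2)) = 1/(-16/113 + 181/54 + 132/(181/54)) = 1/(-16/113 + 181/54 + 132*(54/181)) = 1/(-16/113 + 181/54 + 7128/181) = 1/(47040665/1104462) = 1104462/47040665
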